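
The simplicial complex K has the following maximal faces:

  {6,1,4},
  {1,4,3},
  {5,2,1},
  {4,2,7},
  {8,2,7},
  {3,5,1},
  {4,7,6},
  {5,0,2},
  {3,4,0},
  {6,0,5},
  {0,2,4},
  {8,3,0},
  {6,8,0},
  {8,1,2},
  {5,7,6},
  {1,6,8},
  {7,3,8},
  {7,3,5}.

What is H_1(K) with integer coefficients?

H_1 ≅ Z^2.

Take the total order 0 < 1 < 2 < 3 < 4 < 5 < 6 < 7 < 8 on the vertex set. Then K (dimension 2) consists of the simplices:

  0-simplices (9): [0], [1], [2], [3], [4], [5], [6], [7], [8]
  1-simplices (27): (27 of them)
  2-simplices (18): [0,2,4], [0,2,5], [0,3,4], [0,3,8], [0,5,6], [0,6,8], [1,2,5], [1,2,8], [1,3,4], [1,3,5], [1,4,6], [1,6,8], [2,4,7], [2,7,8], [3,5,7], [3,7,8], [4,6,7], [5,6,7]

so the chain groups are C_0 ≅ Z^9, C_1 ≅ Z^27, C_2 ≅ Z^18.

Boundary ∂_1: C_1 → C_0 is given by ∂[p,q] = [q] − [p].
The 9×27 boundary matrix has rank 8 and Smith normal form diag(1,1,1,1,1,1,1,1).

Boundary ∂_2: C_2 → C_1 maps a triangle to the signed sum of its edges. For instance
  ∂[1,3,5] = [3,5] − [1,5] + [1,3],
  ∂[3,7,8] = [7,8] − [3,8] + [3,7].
The 27×18 boundary matrix has rank 17 and Smith normal form diag(1,1,1,1,1,1,1,1,1,1,1,1,1,1,1,1,1).

Reading off H_k = ker ∂_k / im ∂_{k+1}:

  H_1: rank ker ∂_1 − rank ∂_2 = (27 − 8) − 17 = 2, and the invariant factors of ∂_2 are all 1, so H_1 = Z^2.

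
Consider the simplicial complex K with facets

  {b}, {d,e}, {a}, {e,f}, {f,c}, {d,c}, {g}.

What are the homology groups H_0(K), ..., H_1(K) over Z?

H_0 = Z^4,  H_1 = Z.

Order the vertices as a < b < c < d < e < f < g. Listing each simplex with vertices in this order, K has dimension 1 with simplices:

  0-simplices (7): a, b, c, d, e, f, g
  1-simplices (4): cd, cf, de, ef

Hence C_0 ≅ Z^7, C_1 ≅ Z^4.

Boundary ∂_1: C_1 → C_0 sends each edge [p,q] (with p < q) to q − p.
The resulting 7×4 matrix has rank 3, and its Smith normal form has invariant factors (1,1,1).

Reading off H_k = ker ∂_k / im ∂_{k+1}:

  H_0: rank C_0 − rank ∂_1 = 7 − 3 = 4, and the invariant factors of ∂_1 are all 1, so H_0 = Z^4.
  H_1: rank ker ∂_1 − rank ∂_2 = (4 − 3) − 0 = 1, and there is no ∂_2, so H_1 = Z.

(K is a triangulation of the disjoint union of a set of 3 points and the circle S^1.)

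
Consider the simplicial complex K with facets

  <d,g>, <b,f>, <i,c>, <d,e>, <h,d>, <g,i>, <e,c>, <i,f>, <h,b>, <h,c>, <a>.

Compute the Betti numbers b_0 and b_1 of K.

b_0 = 2, b_1 = 3.

Take the total order a < b < c < d < e < f < g < h < i on the vertex set. Then K (dimension 1) consists of the simplices:

  0-simplices (9): a, b, c, d, e, f, g, h, i
  1-simplices (10): bf, bh, ce, ch, ci, de, dg, dh, fi, gi

giving chain groups C_0 ≅ Z^9, C_1 ≅ Z^10.

Boundary ∂_1: C_1 → C_0 sends each edge [p,q] (with p < q) to q − p. For instance
  ∂ci = i − c.
The resulting 9×10 matrix has rank 7, and its Smith normal form has invariant factors (1,1,1,1,1,1,1).

Reading off H_k = ker ∂_k / im ∂_{k+1}:

  H_0: rank C_0 − rank ∂_1 = 9 − 7 = 2, and the invariant factors of ∂_1 are all 1, so H_0 ≅ Z^2.
  H_1: rank ker ∂_1 − rank ∂_2 = (10 − 7) − 0 = 3, and there is no ∂_2, so H_1 ≅ Z^3.

Hence the Betti numbers are b_0 = 2, b_1 = 3.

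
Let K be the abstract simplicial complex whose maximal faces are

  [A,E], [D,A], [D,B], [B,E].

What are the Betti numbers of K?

Take the total order A < B < D < E on the vertex set. Then K (dimension 1) consists of the simplices:

  0-simplices (4): A, B, D, E
  1-simplices (4): AD, AE, BD, BE

giving chain groups C_0 ≅ Z^4, C_1 ≅ Z^4.

Boundary ∂_1: C_1 → C_0 maps an edge to its endpoints' difference, ∂[p,q] = q − p. For instance
  ∂BD = D − B.
The 4×4 boundary matrix has rank 3 and Smith normal form diag(1,1,1).

Computing H_k = (kernel of ∂_k) / (image of ∂_{k+1}):

  H_0: rank C_0 − rank ∂_1 = 4 − 3 = 1, and the invariant factors of ∂_1 are all 1, so H_0 = Z.
  H_1: rank ker ∂_1 − rank ∂_2 = (4 − 3) − 0 = 1, and there is no ∂_2, so H_1 = Z.

Hence the Betti numbers are b_0 = 1, b_1 = 1.

b_0 = 1, b_1 = 1.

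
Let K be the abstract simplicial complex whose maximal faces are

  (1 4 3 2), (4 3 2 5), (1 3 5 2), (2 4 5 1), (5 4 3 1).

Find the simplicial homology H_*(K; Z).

H_0 ≅ Z,  H_1 = 0,  H_2 = 0,  H_3 ≅ Z.

Order the vertices as 1 < 2 < 3 < 4 < 5. Listing each simplex with vertices in this order, K has dimension 3 with simplices:

  0-simplices (5): [1], [2], [3], [4], [5]
  1-simplices (10): [1,2], [1,3], [1,4], [1,5], [2,3], [2,4], [2,5], [3,4], [3,5], [4,5]
  2-simplices (10): [1,2,3], [1,2,4], [1,2,5], [1,3,4], [1,3,5], [1,4,5], [2,3,4], [2,3,5], [2,4,5], [3,4,5]
  3-simplices (5): [1,2,3,4], [1,2,3,5], [1,2,4,5], [1,3,4,5], [2,3,4,5]

Hence C_0 ≅ Z^5, C_1 ≅ Z^10, C_2 ≅ Z^10, C_3 ≅ Z^5.

The boundary map ∂_1: C_1 → C_0 sends each edge [p,q] (with p < q) to q − p. For instance
  ∂[2,5] = [5] − [2].
The 5×10 boundary matrix has rank 4 and Smith normal form diag(1,1,1,1).

∂_2: C_2 → C_1 sends each 2-simplex [p,q,r] to [q,r] − [p,r] + [p,q]. For instance
  ∂[1,2,4] = [2,4] − [1,4] + [1,2],
  ∂[2,3,5] = [3,5] − [2,5] + [2,3].
The 10×10 boundary matrix has rank 6 and Smith normal form diag(1,1,1,1,1,1).

∂_3: C_3 → C_2 sends each 3-simplex σ to the alternating sum Σ_i (−1)^i (σ with its i-th vertex removed). For instance
  ∂[1,3,4,5] = [3,4,5] − [1,4,5] + [1,3,5] − [1,3,4],
  ∂[1,2,4,5] = [2,4,5] − [1,4,5] + [1,2,5] − [1,2,4].
The 10×5 boundary matrix has rank 4 and Smith normal form diag(1,1,1,1).

Now H_k = ker ∂_k / im ∂_{k+1}, so:

  H_0: rank C_0 − rank ∂_1 = 5 − 4 = 1, and the invariant factors of ∂_1 are all 1, so H_0 ≅ Z.
  H_1: rank ker ∂_1 − rank ∂_2 = (10 − 4) − 6 = 0, and the invariant factors of ∂_2 are all 1, so H_1 ≅ 0.
  H_2: rank ker ∂_2 − rank ∂_3 = (10 − 6) − 4 = 0, and the invariant factors of ∂_3 are all 1, so H_2 ≅ 0.
  H_3: rank ker ∂_3 − rank ∂_4 = (5 − 4) − 0 = 1, and there is no ∂_4, so H_3 ≅ Z.

As a check, the Euler characteristic is 5 − 10 + 10 − 5 = 0, which agrees with 1 − 0 + 0 − 1 = 0.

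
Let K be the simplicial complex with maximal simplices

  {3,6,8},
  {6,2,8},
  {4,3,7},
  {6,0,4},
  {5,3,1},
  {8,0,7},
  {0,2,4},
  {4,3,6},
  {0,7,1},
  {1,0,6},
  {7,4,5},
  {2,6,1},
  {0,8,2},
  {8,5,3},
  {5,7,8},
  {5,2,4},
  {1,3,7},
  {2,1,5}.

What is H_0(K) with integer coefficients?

Take the total order 0 < 1 < 2 < 3 < 4 < 5 < 6 < 7 < 8 on the vertex set. Then K (dimension 2) consists of the simplices:

  0-simplices (9): [0], [1], [2], [3], [4], [5], [6], [7], [8]
  1-simplices (27): (27 of them)
  2-simplices (18): [0,1,6], [0,1,7], [0,2,4], [0,2,8], [0,4,6], [0,7,8], [1,2,5], [1,2,6], [1,3,5], [1,3,7], [2,4,5], [2,6,8], [3,4,6], [3,4,7], [3,5,8], [3,6,8], [4,5,7], [5,7,8]

so the chain groups are C_0 ≅ Z^9, C_1 ≅ Z^27, C_2 ≅ Z^18.

The boundary map ∂_1: C_1 → C_0 sends each edge [p,q] (with p < q) to q − p. For instance
  ∂[1,3] = [3] − [1].
This gives a 9×27 integer matrix of rank 8; reducing to Smith normal form yields diagonal entries (1,1,1,1,1,1,1,1).

The boundary map ∂_2: C_2 → C_1 sends each 2-simplex [p,q,r] to [q,r] − [p,r] + [p,q]. For instance
  ∂[0,2,8] = [2,8] − [0,8] + [0,2],
  ∂[0,7,8] = [7,8] − [0,8] + [0,7].
This gives a 27×18 integer matrix of rank 18; reducing to Smith normal form yields diagonal entries (1,1,1,1,1,1,1,1,1,1,1,1,1,1,1,1,1,2).

From H_k ≅ ker(∂_k) / im(∂_{k+1}) we obtain:

  H_0: rank C_0 − rank ∂_1 = 9 − 8 = 1, and the invariant factors of ∂_1 are all 1, so H_0 ≅ Z.

H_0 = Z.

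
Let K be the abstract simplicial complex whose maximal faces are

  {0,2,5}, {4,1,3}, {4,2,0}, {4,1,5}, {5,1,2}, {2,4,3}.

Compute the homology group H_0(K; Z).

H_0 = Z.

K has 6 vertices, 12 edges, 6 triangles.
rank ∂_0 = 0, rank ∂_1 = 5 ⇒ b_0 = 6 − 0 − 5 = 1; all invariant factors of ∂_1 are 1 so no torsion. So H_0 = Z.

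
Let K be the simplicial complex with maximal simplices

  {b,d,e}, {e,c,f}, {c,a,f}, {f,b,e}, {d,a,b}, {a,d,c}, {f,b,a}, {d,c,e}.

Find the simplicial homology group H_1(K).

H_1 ≅ 0.

Take the total order a < b < c < d < e < f on the vertex set. Then K (dimension 2) consists of the simplices:

  0-simplices (6): a, b, c, d, e, f
  1-simplices (12): ab, ac, ad, af, bd, be, bf, cd, ce, cf, de, ef
  2-simplices (8): abd, abf, acd, acf, bde, bef, cde, cef

giving chain groups C_0 ≅ Z^6, C_1 ≅ Z^12, C_2 ≅ Z^8.

The boundary map ∂_1: C_1 → C_0 is given by ∂[p,q] = [q] − [p]. For instance
  ∂af = f − a.
The resulting 6×12 matrix has rank 5, and its Smith normal form has invariant factors (1,1,1,1,1).

The boundary map ∂_2: C_2 → C_1 maps a triangle to the signed sum of its edges. For instance
  ∂bde = de − be + bd,
  ∂cef = ef − cf + ce.
This gives a 12×8 integer matrix of rank 7; reducing to Smith normal form yields diagonal entries (1,1,1,1,1,1,1).

Now H_k = ker ∂_k / im ∂_{k+1}, so:

  H_1: rank ker ∂_1 − rank ∂_2 = (12 − 5) − 7 = 0, and the invariant factors of ∂_2 are all 1, so H_1 ≅ 0.

(K is a triangulation of the 2-sphere S^2.)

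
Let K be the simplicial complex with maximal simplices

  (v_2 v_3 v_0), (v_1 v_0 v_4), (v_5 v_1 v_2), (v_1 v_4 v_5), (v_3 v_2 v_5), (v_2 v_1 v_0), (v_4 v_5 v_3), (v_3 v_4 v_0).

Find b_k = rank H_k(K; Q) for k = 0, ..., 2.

b_0 = 1, b_1 = 0, b_2 = 1.

Order the vertices as v_0 < v_1 < v_2 < v_3 < v_4 < v_5. Listing each simplex with vertices in this order, K has dimension 2 with simplices:

  0-simplices (6): [v_0], [v_1], [v_2], [v_3], [v_4], [v_5]
  1-simplices (12): [v_0,v_1], [v_0,v_2], [v_0,v_3], [v_0,v_4], [v_1,v_2], [v_1,v_4], [v_1,v_5], [v_2,v_3], [v_2,v_5], [v_3,v_4], [v_3,v_5], [v_4,v_5]
  2-simplices (8): [v_0,v_1,v_2], [v_0,v_1,v_4], [v_0,v_2,v_3], [v_0,v_3,v_4], [v_1,v_2,v_5], [v_1,v_4,v_5], [v_2,v_3,v_5], [v_3,v_4,v_5]

so the chain groups are C_0 ≅ Z^6, C_1 ≅ Z^12, C_2 ≅ Z^8.

∂_1: C_1 → C_0 sends each edge [p,q] (with p < q) to q − p. For instance
  ∂[v_1,v_5] = [v_5] − [v_1].
As a 6×12 matrix over Z this has rank 5, with invariant factors (1,1,1,1,1).

The boundary map ∂_2: C_2 → C_1 maps a triangle to the signed sum of its edges. For instance
  ∂[v_1,v_4,v_5] = [v_4,v_5] − [v_1,v_5] + [v_1,v_4],
  ∂[v_2,v_3,v_5] = [v_3,v_5] − [v_2,v_5] + [v_2,v_3].
The 12×8 boundary matrix has rank 7 and Smith normal form diag(1,1,1,1,1,1,1).

From H_k ≅ ker(∂_k) / im(∂_{k+1}) we obtain:

  H_0: rank C_0 − rank ∂_1 = 6 − 5 = 1, and the invariant factors of ∂_1 are all 1, so H_0 = Z.
  H_1: rank ker ∂_1 − rank ∂_2 = (12 − 5) − 7 = 0, and the invariant factors of ∂_2 are all 1, so H_1 = 0.
  H_2: rank ker ∂_2 − rank ∂_3 = (8 − 7) − 0 = 1, and there is no ∂_3, so H_2 = Z.

Hence the Betti numbers are b_0 = 1, b_1 = 0, b_2 = 1.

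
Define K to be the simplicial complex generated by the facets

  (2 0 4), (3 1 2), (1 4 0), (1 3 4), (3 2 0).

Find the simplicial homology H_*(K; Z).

H_0 ≅ Z,  H_1 ≅ Z,  H_2 = 0.

Order the vertices as 0 < 1 < 2 < 3 < 4. Listing each simplex with vertices in this order, K has dimension 2 with simplices:

  0-simplices (5): [0], [1], [2], [3], [4]
  1-simplices (10): [0,1], [0,2], [0,3], [0,4], [1,2], [1,3], [1,4], [2,3], [2,4], [3,4]
  2-simplices (5): [0,1,4], [0,2,3], [0,2,4], [1,2,3], [1,3,4]

so the chain groups are C_0 ≅ Z^5, C_1 ≅ Z^10, C_2 ≅ Z^5.

∂_1: C_1 → C_0 sends each edge [p,q] (with p < q) to q − p. For instance
  ∂[2,4] = [4] − [2].
The resulting 5×10 matrix has rank 4, and its Smith normal form has invariant factors (1,1,1,1).

Boundary ∂_2: C_2 → C_1 maps a triangle to the signed sum of its edges. For instance
  ∂[0,1,4] = [1,4] − [0,4] + [0,1],
  ∂[0,2,4] = [2,4] − [0,4] + [0,2].
The resulting 10×5 matrix has rank 5, and its Smith normal form has invariant factors (1,1,1,1,1).

From H_k ≅ ker(∂_k) / im(∂_{k+1}) we obtain:

  H_0: rank C_0 − rank ∂_1 = 5 − 4 = 1, and the invariant factors of ∂_1 are all 1, so H_0 ≅ Z.
  H_1: rank ker ∂_1 − rank ∂_2 = (10 − 4) − 5 = 1, and the invariant factors of ∂_2 are all 1, so H_1 ≅ Z.
  H_2: rank ker ∂_2 − rank ∂_3 = (5 − 5) − 0 = 0, and there is no ∂_3, so H_2 ≅ 0.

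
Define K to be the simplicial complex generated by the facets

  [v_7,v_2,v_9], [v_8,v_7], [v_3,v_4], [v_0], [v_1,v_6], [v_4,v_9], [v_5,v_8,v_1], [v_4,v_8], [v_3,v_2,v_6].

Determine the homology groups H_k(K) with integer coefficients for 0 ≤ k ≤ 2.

Order the vertices as v_0 < v_1 < v_2 < v_3 < v_4 < v_5 < v_6 < v_7 < v_8 < v_9. Listing each simplex with vertices in this order, K has dimension 2 with simplices:

  0-simplices (10): [v_0], [v_1], [v_2], [v_3], [v_4], [v_5], [v_6], [v_7], [v_8], [v_9]
  1-simplices (14): [v_1,v_5], [v_1,v_6], [v_1,v_8], [v_2,v_3], [v_2,v_6], [v_2,v_7], [v_2,v_9], [v_3,v_4], [v_3,v_6], [v_4,v_8], [v_4,v_9], [v_5,v_8], [v_7,v_8], [v_7,v_9]
  2-simplices (3): [v_1,v_5,v_8], [v_2,v_3,v_6], [v_2,v_7,v_9]

Hence C_0 ≅ Z^10, C_1 ≅ Z^14, C_2 ≅ Z^3.

∂_1: C_1 → C_0 maps an edge to its endpoints' difference, ∂[p,q] = q − p. For instance
  ∂[v_3,v_6] = [v_6] − [v_3].
The 10×14 boundary matrix has rank 8 and Smith normal form diag(1,1,1,1,1,1,1,1).

The boundary map ∂_2: C_2 → C_1 acts by ∂[p,q,r] = [q,r] − [p,r] + [p,q]. For instance
  ∂[v_2,v_7,v_9] = [v_7,v_9] − [v_2,v_9] + [v_2,v_7],
  ∂[v_2,v_3,v_6] = [v_3,v_6] − [v_2,v_6] + [v_2,v_3].
The 14×3 boundary matrix has rank 3 and Smith normal form diag(1,1,1).

Now H_k = ker ∂_k / im ∂_{k+1}, so:

  H_0: rank C_0 − rank ∂_1 = 10 − 8 = 2, and the invariant factors of ∂_1 are all 1, so H_0 = Z^2.
  H_1: rank ker ∂_1 − rank ∂_2 = (14 − 8) − 3 = 3, and the invariant factors of ∂_2 are all 1, so H_1 = Z^3.
  H_2: rank ker ∂_2 − rank ∂_3 = (3 − 3) − 0 = 0, and there is no ∂_3, so H_2 = 0.

As a check, the Euler characteristic is 10 − 14 + 3 = -1, which agrees with 2 − 3 + 0 = -1.

H_0 = Z^2,  H_1 = Z^3,  H_2 = 0.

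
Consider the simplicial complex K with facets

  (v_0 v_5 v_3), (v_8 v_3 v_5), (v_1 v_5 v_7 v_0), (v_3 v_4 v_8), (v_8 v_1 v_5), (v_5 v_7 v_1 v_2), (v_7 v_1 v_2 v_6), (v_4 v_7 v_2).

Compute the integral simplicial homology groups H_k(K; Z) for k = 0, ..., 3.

H_0 ≅ Z,  H_1 ≅ Z,  H_2 = 0,  H_3 = 0.

Take the total order v_0 < v_1 < v_2 < v_3 < v_4 < v_5 < v_6 < v_7 < v_8 on the vertex set. Then K (dimension 3) consists of the simplices:

  0-simplices (9): [v_0], [v_1], [v_2], [v_3], [v_4], [v_5], [v_6], [v_7], [v_8]
  1-simplices (21): (21 of them)
  2-simplices (15): (15 of them)
  3-simplices (3): [v_0,v_1,v_5,v_7], [v_1,v_2,v_5,v_7], [v_1,v_2,v_6,v_7]

giving chain groups C_0 ≅ Z^9, C_1 ≅ Z^21, C_2 ≅ Z^15, C_3 ≅ Z^3.

The boundary map ∂_1: C_1 → C_0 maps an edge to its endpoints' difference, ∂[p,q] = q − p. For instance
  ∂[v_2,v_5] = [v_5] − [v_2].
This gives a 9×21 integer matrix of rank 8; reducing to Smith normal form yields diagonal entries (1,1,1,1,1,1,1,1).

Boundary ∂_2: C_2 → C_1 acts by ∂[p,q,r] = [q,r] − [p,r] + [p,q]. For instance
  ∂[v_1,v_5,v_8] = [v_5,v_8] − [v_1,v_8] + [v_1,v_5],
  ∂[v_0,v_3,v_5] = [v_3,v_5] − [v_0,v_5] + [v_0,v_3].
The 21×15 boundary matrix has rank 12 and Smith normal form diag(1,1,1,1,1,1,1,1,1,1,1,1).

The boundary map ∂_3: C_3 → C_2 sends each 3-simplex σ to the alternating sum Σ_i (−1)^i (σ with its i-th vertex removed). For instance
  ∂[v_1,v_2,v_6,v_7] = [v_2,v_6,v_7] − [v_1,v_6,v_7] + [v_1,v_2,v_7] − [v_1,v_2,v_6],
  ∂[v_0,v_1,v_5,v_7] = [v_1,v_5,v_7] − [v_0,v_5,v_7] + [v_0,v_1,v_7] − [v_0,v_1,v_5].
The resulting 15×3 matrix has rank 3, and its Smith normal form has invariant factors (1,1,1).

Reading off H_k = ker ∂_k / im ∂_{k+1}:

  H_0: rank C_0 − rank ∂_1 = 9 − 8 = 1, and the invariant factors of ∂_1 are all 1, so H_0 ≅ Z.
  H_1: rank ker ∂_1 − rank ∂_2 = (21 − 8) − 12 = 1, and the invariant factors of ∂_2 are all 1, so H_1 ≅ Z.
  H_2: rank ker ∂_2 − rank ∂_3 = (15 − 12) − 3 = 0, and the invariant factors of ∂_3 are all 1, so H_2 ≅ 0.
  H_3: rank ker ∂_3 − rank ∂_4 = (3 − 3) − 0 = 0, and there is no ∂_4, so H_3 ≅ 0.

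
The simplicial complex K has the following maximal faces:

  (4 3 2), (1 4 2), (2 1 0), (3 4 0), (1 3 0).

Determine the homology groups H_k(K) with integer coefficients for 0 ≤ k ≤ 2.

Order the vertices as 0 < 1 < 2 < 3 < 4. Listing each simplex with vertices in this order, K has dimension 2 with simplices:

  0-simplices (5): [0], [1], [2], [3], [4]
  1-simplices (10): [0,1], [0,2], [0,3], [0,4], [1,2], [1,3], [1,4], [2,3], [2,4], [3,4]
  2-simplices (5): [0,1,2], [0,1,3], [0,3,4], [1,2,4], [2,3,4]

Hence C_0 ≅ Z^5, C_1 ≅ Z^10, C_2 ≅ Z^5.

The boundary map ∂_1: C_1 → C_0 maps an edge to its endpoints' difference, ∂[p,q] = q − p.
The resulting 5×10 matrix has rank 4, and its Smith normal form has invariant factors (1,1,1,1).

∂_2: C_2 → C_1 acts by ∂[p,q,r] = [q,r] − [p,r] + [p,q]. For instance
  ∂[0,1,3] = [1,3] − [0,3] + [0,1],
  ∂[1,2,4] = [2,4] − [1,4] + [1,2].
The resulting 10×5 matrix has rank 5, and its Smith normal form has invariant factors (1,1,1,1,1).

From H_k ≅ ker(∂_k) / im(∂_{k+1}) we obtain:

  H_0: rank C_0 − rank ∂_1 = 5 − 4 = 1, and the invariant factors of ∂_1 are all 1, so H_0 = Z.
  H_1: rank ker ∂_1 − rank ∂_2 = (10 − 4) − 5 = 1, and the invariant factors of ∂_2 are all 1, so H_1 = Z.
  H_2: rank ker ∂_2 − rank ∂_3 = (5 − 5) − 0 = 0, and there is no ∂_3, so H_2 = 0.

H_0 = Z,  H_1 = Z,  H_2 = 0.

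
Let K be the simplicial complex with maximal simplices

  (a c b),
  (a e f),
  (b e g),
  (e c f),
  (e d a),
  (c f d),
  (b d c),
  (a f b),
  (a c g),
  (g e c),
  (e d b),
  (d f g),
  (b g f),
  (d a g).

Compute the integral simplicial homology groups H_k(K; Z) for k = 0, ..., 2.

H_0 ≅ Z,  H_1 ≅ Z^2,  H_2 ≅ Z.

Fix the vertex order a < b < c < d < e < f < g and write every simplex with vertices in increasing order. Then dim K = 2 and the simplices of K are:

  0-simplices (7): a, b, c, d, e, f, g
  1-simplices (21): ab, ac, ad, ae, af, ag, bc, bd, be, bf, bg, cd, ce, cf, cg, de, df, dg, ef, eg, fg
  2-simplices (14): abc, abf, acg, ade, adg, aef, bcd, bde, beg, bfg, cdf, cef, ceg, dfg

so the chain groups are C_0 ≅ Z^7, C_1 ≅ Z^21, C_2 ≅ Z^14.

The boundary map ∂_1: C_1 → C_0 is given by ∂[p,q] = [q] − [p].
As a 7×21 matrix over Z this has rank 6, with invariant factors (1,1,1,1,1,1).

∂_2: C_2 → C_1 acts by ∂[p,q,r] = [q,r] − [p,r] + [p,q]. For instance
  ∂ceg = eg − cg + ce,
  ∂aef = ef − af + ae.
The resulting 21×14 matrix has rank 13, and its Smith normal form has invariant factors (1,1,1,1,1,1,1,1,1,1,1,1,1).

Computing H_k = (kernel of ∂_k) / (image of ∂_{k+1}):

  H_0: rank C_0 − rank ∂_1 = 7 − 6 = 1, and the invariant factors of ∂_1 are all 1, so H_0 ≅ Z.
  H_1: rank ker ∂_1 − rank ∂_2 = (21 − 6) − 13 = 2, and the invariant factors of ∂_2 are all 1, so H_1 ≅ Z^2.
  H_2: rank ker ∂_2 − rank ∂_3 = (14 − 13) − 0 = 1, and there is no ∂_3, so H_2 ≅ Z.

As a check, the Euler characteristic is 7 − 21 + 14 = 0, which agrees with 1 − 2 + 1 = 0.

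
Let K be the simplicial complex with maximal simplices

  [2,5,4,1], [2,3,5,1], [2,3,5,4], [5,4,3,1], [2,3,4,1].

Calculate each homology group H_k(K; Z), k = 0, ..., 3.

We work with the vertex ordering 1 < 2 < 3 < 4 < 5. The simplices of K, each written with vertices in increasing order, are:

  0-simplices (5): [1], [2], [3], [4], [5]
  1-simplices (10): [1,2], [1,3], [1,4], [1,5], [2,3], [2,4], [2,5], [3,4], [3,5], [4,5]
  2-simplices (10): [1,2,3], [1,2,4], [1,2,5], [1,3,4], [1,3,5], [1,4,5], [2,3,4], [2,3,5], [2,4,5], [3,4,5]
  3-simplices (5): [1,2,3,4], [1,2,3,5], [1,2,4,5], [1,3,4,5], [2,3,4,5]

so the chain groups are C_0 ≅ Z^5, C_1 ≅ Z^10, C_2 ≅ Z^10, C_3 ≅ Z^5.

∂_1: C_1 → C_0 sends each edge [p,q] (with p < q) to q − p. For instance
  ∂[1,2] = [2] − [1].
This gives a 5×10 integer matrix of rank 4; reducing to Smith normal form yields diagonal entries (1,1,1,1).

∂_2: C_2 → C_1 maps a triangle to the signed sum of its edges. For instance
  ∂[1,4,5] = [4,5] − [1,5] + [1,4],
  ∂[2,3,5] = [3,5] − [2,5] + [2,3].
The resulting 10×10 matrix has rank 6, and its Smith normal form has invariant factors (1,1,1,1,1,1).

∂_3: C_3 → C_2 sends each 3-simplex σ to the alternating sum Σ_i (−1)^i (σ with its i-th vertex removed). For instance
  ∂[1,2,4,5] = [2,4,5] − [1,4,5] + [1,2,5] − [1,2,4],
  ∂[2,3,4,5] = [3,4,5] − [2,4,5] + [2,3,5] − [2,3,4].
The resulting 10×5 matrix has rank 4, and its Smith normal form has invariant factors (1,1,1,1).

Now H_k = ker ∂_k / im ∂_{k+1}, so:

  H_0: rank C_0 − rank ∂_1 = 5 − 4 = 1, and the invariant factors of ∂_1 are all 1, so H_0 = Z.
  H_1: rank ker ∂_1 − rank ∂_2 = (10 − 4) − 6 = 0, and the invariant factors of ∂_2 are all 1, so H_1 = 0.
  H_2: rank ker ∂_2 − rank ∂_3 = (10 − 6) − 4 = 0, and the invariant factors of ∂_3 are all 1, so H_2 = 0.
  H_3: rank ker ∂_3 − rank ∂_4 = (5 − 4) − 0 = 1, and there is no ∂_4, so H_3 = Z.

H_0 = Z,  H_1 = 0,  H_2 = 0,  H_3 = Z.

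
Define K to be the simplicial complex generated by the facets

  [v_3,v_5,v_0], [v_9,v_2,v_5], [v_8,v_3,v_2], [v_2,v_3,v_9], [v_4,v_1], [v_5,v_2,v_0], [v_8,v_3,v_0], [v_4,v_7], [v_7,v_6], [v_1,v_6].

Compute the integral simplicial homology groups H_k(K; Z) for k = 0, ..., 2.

K has 10 vertices, 16 edges, 6 triangles.
rank ∂_0 = 0, rank ∂_1 = 8 ⇒ b_0 = 10 − 0 − 8 = 2; all invariant factors of ∂_1 are 1 so no torsion. So H_0 = Z^2.
rank ∂_1 = 8, rank ∂_2 = 6 ⇒ b_1 = 16 − 8 − 6 = 2; all invariant factors of ∂_2 are 1 so no torsion. So H_1 = Z^2.
rank ∂_2 = 6, rank ∂_3 = 0 ⇒ b_2 = 6 − 6 − 0 = 0. So H_2 = 0.

H_0 = Z^2,  H_1 = Z^2,  H_2 = 0.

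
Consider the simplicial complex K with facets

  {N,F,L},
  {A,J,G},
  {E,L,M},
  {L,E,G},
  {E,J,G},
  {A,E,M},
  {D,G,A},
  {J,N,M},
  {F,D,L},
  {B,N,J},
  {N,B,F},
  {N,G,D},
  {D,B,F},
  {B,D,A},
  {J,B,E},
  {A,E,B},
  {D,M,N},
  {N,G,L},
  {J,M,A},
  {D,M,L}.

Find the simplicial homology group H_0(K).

H_0 = Z.

Order the vertices as A < B < D < E < F < G < J < L < M < N. Listing each simplex with vertices in this order, K has dimension 2 with simplices:

  0-simplices (10): A, B, D, E, F, G, J, L, M, N
  1-simplices (30): AB, AD, AE, AG, AJ, AM, BD, BE, BF, BJ, BN, DF, DG, DL, DM, DN, EG, EJ, EL, EM, FL, FN, GJ, GL, GN, JM, JN, LM, LN, MN
  2-simplices (20): ABD, ABE, ADG, AEM, AGJ, AJM, BDF, BEJ, BFN, BJN, DFL, DGN, DLM, DMN, EGJ, EGL, ELM, FLN, GLN, JMN

giving chain groups C_0 ≅ Z^10, C_1 ≅ Z^30, C_2 ≅ Z^20.

∂_1: C_1 → C_0 sends each edge [p,q] (with p < q) to q − p.
The 10×30 boundary matrix has rank 9 and Smith normal form diag(1,1,1,1,1,1,1,1,1).

Boundary ∂_2: C_2 → C_1 acts by ∂[p,q,r] = [q,r] − [p,r] + [p,q]. For instance
  ∂DFL = FL − DL + DF,
  ∂GLN = LN − GN + GL.
As a 30×20 matrix over Z this has rank 20, with invariant factors (1,1,1,1,1,1,1,1,1,1,1,1,1,1,1,1,1,1,1,2).

Computing H_k = (kernel of ∂_k) / (image of ∂_{k+1}):

  H_0: rank C_0 − rank ∂_1 = 10 − 9 = 1, and the invariant factors of ∂_1 are all 1, so H_0 ≅ Z.

(K is a triangulation of the Klein bottle.)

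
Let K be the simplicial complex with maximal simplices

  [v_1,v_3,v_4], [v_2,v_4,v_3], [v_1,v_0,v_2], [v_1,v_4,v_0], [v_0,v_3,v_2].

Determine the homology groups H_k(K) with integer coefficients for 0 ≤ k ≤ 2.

H_0 = Z,  H_1 = Z,  H_2 = 0.

Take the total order v_0 < v_1 < v_2 < v_3 < v_4 on the vertex set. Then K (dimension 2) consists of the simplices:

  0-simplices (5): [v_0], [v_1], [v_2], [v_3], [v_4]
  1-simplices (10): [v_0,v_1], [v_0,v_2], [v_0,v_3], [v_0,v_4], [v_1,v_2], [v_1,v_3], [v_1,v_4], [v_2,v_3], [v_2,v_4], [v_3,v_4]
  2-simplices (5): [v_0,v_1,v_2], [v_0,v_1,v_4], [v_0,v_2,v_3], [v_1,v_3,v_4], [v_2,v_3,v_4]

Hence C_0 ≅ Z^5, C_1 ≅ Z^10, C_2 ≅ Z^5.

Boundary ∂_1: C_1 → C_0 is given by ∂[p,q] = [q] − [p]. For instance
  ∂[v_1,v_4] = [v_4] − [v_1].
The 5×10 boundary matrix has rank 4 and Smith normal form diag(1,1,1,1).

Boundary ∂_2: C_2 → C_1 maps a triangle to the signed sum of its edges. For instance
  ∂[v_0,v_1,v_2] = [v_1,v_2] − [v_0,v_2] + [v_0,v_1],
  ∂[v_0,v_1,v_4] = [v_1,v_4] − [v_0,v_4] + [v_0,v_1].
The 10×5 boundary matrix has rank 5 and Smith normal form diag(1,1,1,1,1).

From H_k ≅ ker(∂_k) / im(∂_{k+1}) we obtain:

  H_0: rank C_0 − rank ∂_1 = 5 − 4 = 1, and the invariant factors of ∂_1 are all 1, so H_0 = Z.
  H_1: rank ker ∂_1 − rank ∂_2 = (10 − 4) − 5 = 1, and the invariant factors of ∂_2 are all 1, so H_1 = Z.
  H_2: rank ker ∂_2 − rank ∂_3 = (5 − 5) − 0 = 0, and there is no ∂_3, so H_2 = 0.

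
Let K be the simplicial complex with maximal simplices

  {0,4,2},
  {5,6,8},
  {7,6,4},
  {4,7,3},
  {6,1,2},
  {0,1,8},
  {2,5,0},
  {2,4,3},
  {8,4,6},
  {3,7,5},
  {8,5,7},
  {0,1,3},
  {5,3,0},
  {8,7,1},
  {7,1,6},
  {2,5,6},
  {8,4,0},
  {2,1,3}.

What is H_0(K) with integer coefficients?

H_0 = Z.

We work with the vertex ordering 0 < 1 < 2 < 3 < 4 < 5 < 6 < 7 < 8. The simplices of K, each written with vertices in increasing order, are:

  0-simplices (9): [0], [1], [2], [3], [4], [5], [6], [7], [8]
  1-simplices (27): (27 of them)
  2-simplices (18): [0,1,3], [0,1,8], [0,2,4], [0,2,5], [0,3,5], [0,4,8], [1,2,3], [1,2,6], [1,6,7], [1,7,8], [2,3,4], [2,5,6], [3,4,7], [3,5,7], [4,6,7], [4,6,8], [5,6,8], [5,7,8]

Hence C_0 ≅ Z^9, C_1 ≅ Z^27, C_2 ≅ Z^18.

∂_1: C_1 → C_0 sends each edge [p,q] (with p < q) to q − p.
This gives a 9×27 integer matrix of rank 8; reducing to Smith normal form yields diagonal entries (1,1,1,1,1,1,1,1).

Boundary ∂_2: C_2 → C_1 sends each 2-simplex [p,q,r] to [q,r] − [p,r] + [p,q]. For instance
  ∂[0,3,5] = [3,5] − [0,5] + [0,3],
  ∂[0,4,8] = [4,8] − [0,8] + [0,4].
This gives a 27×18 integer matrix of rank 18; reducing to Smith normal form yields diagonal entries (1,1,1,1,1,1,1,1,1,1,1,1,1,1,1,1,1,2).

Computing H_k = (kernel of ∂_k) / (image of ∂_{k+1}):

  H_0: rank C_0 − rank ∂_1 = 9 − 8 = 1, and the invariant factors of ∂_1 are all 1, so H_0 ≅ Z.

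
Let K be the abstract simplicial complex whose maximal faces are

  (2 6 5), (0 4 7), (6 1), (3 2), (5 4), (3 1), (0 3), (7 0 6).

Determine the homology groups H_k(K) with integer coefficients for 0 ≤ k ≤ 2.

H_0 = Z,  H_1 = Z^3,  H_2 = 0.

K has 8 vertices, 13 edges, 3 triangles.
rank ∂_0 = 0, rank ∂_1 = 7 ⇒ b_0 = 8 − 0 − 7 = 1; all invariant factors of ∂_1 are 1 so no torsion. So H_0 = Z.
rank ∂_1 = 7, rank ∂_2 = 3 ⇒ b_1 = 13 − 7 − 3 = 3; all invariant factors of ∂_2 are 1 so no torsion. So H_1 = Z^3.
rank ∂_2 = 3, rank ∂_3 = 0 ⇒ b_2 = 3 − 3 − 0 = 0. So H_2 = 0.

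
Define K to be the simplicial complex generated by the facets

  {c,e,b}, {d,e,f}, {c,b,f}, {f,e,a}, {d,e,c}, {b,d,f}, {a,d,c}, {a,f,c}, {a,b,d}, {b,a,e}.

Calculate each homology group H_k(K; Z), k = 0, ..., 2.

Take the total order a < b < c < d < e < f on the vertex set. Then K (dimension 2) consists of the simplices:

  0-simplices (6): a, b, c, d, e, f
  1-simplices (15): ab, ac, ad, ae, af, bc, bd, be, bf, cd, ce, cf, de, df, ef
  2-simplices (10): abd, abe, acd, acf, aef, bce, bcf, bdf, cde, def

Hence C_0 ≅ Z^6, C_1 ≅ Z^15, C_2 ≅ Z^10.

Boundary ∂_1: C_1 → C_0 maps an edge to its endpoints' difference, ∂[p,q] = q − p. For instance
  ∂bc = c − b.
The 6×15 boundary matrix has rank 5 and Smith normal form diag(1,1,1,1,1).

The boundary map ∂_2: C_2 → C_1 maps a triangle to the signed sum of its edges. For instance
  ∂bcf = cf − bf + bc,
  ∂acf = cf − af + ac.
The 15×10 boundary matrix has rank 10 and Smith normal form diag(1,1,1,1,1,1,1,1,1,2).

Computing H_k = (kernel of ∂_k) / (image of ∂_{k+1}):

  H_0: rank C_0 − rank ∂_1 = 6 − 5 = 1, and the invariant factors of ∂_1 are all 1, so H_0 = Z.
  H_1: rank ker ∂_1 − rank ∂_2 = (15 − 5) − 10 = 0, and ∂_2 has invariant factor 2 > 1, so H_1 = Z/2Z.
  H_2: rank ker ∂_2 − rank ∂_3 = (10 − 10) − 0 = 0, and there is no ∂_3, so H_2 = 0.

As a check, the Euler characteristic is 6 − 15 + 10 = 1, which agrees with 1 − 0 + 0 = 1.

H_0 = Z,  H_1 = Z/2Z,  H_2 = 0.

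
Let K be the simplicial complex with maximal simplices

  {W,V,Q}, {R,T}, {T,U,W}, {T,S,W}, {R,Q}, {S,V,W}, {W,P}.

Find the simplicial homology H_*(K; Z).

H_0 ≅ Z,  H_1 ≅ Z,  H_2 = 0.

Order the vertices as P < Q < R < S < T < U < V < W. Listing each simplex with vertices in this order, K has dimension 2 with simplices:

  0-simplices (8): P, Q, R, S, T, U, V, W
  1-simplices (12): PW, QR, QV, QW, RT, ST, SV, SW, TU, TW, UW, VW
  2-simplices (4): QVW, STW, SVW, TUW

giving chain groups C_0 ≅ Z^8, C_1 ≅ Z^12, C_2 ≅ Z^4.

Boundary ∂_1: C_1 → C_0 sends each edge [p,q] (with p < q) to q − p.
This gives a 8×12 integer matrix of rank 7; reducing to Smith normal form yields diagonal entries (1,1,1,1,1,1,1).

The boundary map ∂_2: C_2 → C_1 maps a triangle to the signed sum of its edges. For instance
  ∂SVW = VW − SW + SV,
  ∂TUW = UW − TW + TU.
The 12×4 boundary matrix has rank 4 and Smith normal form diag(1,1,1,1).

Computing H_k = (kernel of ∂_k) / (image of ∂_{k+1}):

  H_0: rank C_0 − rank ∂_1 = 8 − 7 = 1, and the invariant factors of ∂_1 are all 1, so H_0 ≅ Z.
  H_1: rank ker ∂_1 − rank ∂_2 = (12 − 7) − 4 = 1, and the invariant factors of ∂_2 are all 1, so H_1 ≅ Z.
  H_2: rank ker ∂_2 − rank ∂_3 = (4 − 4) − 0 = 0, and there is no ∂_3, so H_2 ≅ 0.

As a check, the Euler characteristic is 8 − 12 + 4 = 0, which agrees with 1 − 1 + 0 = 0.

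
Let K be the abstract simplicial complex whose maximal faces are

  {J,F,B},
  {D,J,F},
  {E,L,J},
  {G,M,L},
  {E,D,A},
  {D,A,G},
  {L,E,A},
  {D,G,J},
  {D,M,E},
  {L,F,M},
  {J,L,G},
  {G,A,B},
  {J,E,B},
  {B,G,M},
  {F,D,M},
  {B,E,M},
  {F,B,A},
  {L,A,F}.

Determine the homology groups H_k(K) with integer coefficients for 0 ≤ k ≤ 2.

H_0 ≅ Z,  H_1 ≅ Z^2,  H_2 ≅ Z.

We work with the vertex ordering A < B < D < E < F < G < J < L < M. The simplices of K, each written with vertices in increasing order, are:

  0-simplices (9): A, B, D, E, F, G, J, L, M
  1-simplices (27): AB, AD, AE, AF, AG, AL, BE, BF, BG, BJ, BM, DE, DF, DG, DJ, DM, EJ, EL, EM, FJ, FL, FM, GJ, GL, GM, JL, LM
  2-simplices (18): ABF, ABG, ADE, ADG, AEL, AFL, BEJ, BEM, BFJ, BGM, DEM, DFJ, DFM, DGJ, EJL, FLM, GJL, GLM

Hence C_0 ≅ Z^9, C_1 ≅ Z^27, C_2 ≅ Z^18.

Boundary ∂_1: C_1 → C_0 sends each edge [p,q] (with p < q) to q − p. For instance
  ∂FL = L − F.
This gives a 9×27 integer matrix of rank 8; reducing to Smith normal form yields diagonal entries (1,1,1,1,1,1,1,1).

Boundary ∂_2: C_2 → C_1 maps a triangle to the signed sum of its edges. For instance
  ∂AFL = FL − AL + AF,
  ∂DGJ = GJ − DJ + DG.
As a 27×18 matrix over Z this has rank 17, with invariant factors (1,1,1,1,1,1,1,1,1,1,1,1,1,1,1,1,1).

Computing H_k = (kernel of ∂_k) / (image of ∂_{k+1}):

  H_0: rank C_0 − rank ∂_1 = 9 − 8 = 1, and the invariant factors of ∂_1 are all 1, so H_0 ≅ Z.
  H_1: rank ker ∂_1 − rank ∂_2 = (27 − 8) − 17 = 2, and the invariant factors of ∂_2 are all 1, so H_1 ≅ Z^2.
  H_2: rank ker ∂_2 − rank ∂_3 = (18 − 17) − 0 = 1, and there is no ∂_3, so H_2 ≅ Z.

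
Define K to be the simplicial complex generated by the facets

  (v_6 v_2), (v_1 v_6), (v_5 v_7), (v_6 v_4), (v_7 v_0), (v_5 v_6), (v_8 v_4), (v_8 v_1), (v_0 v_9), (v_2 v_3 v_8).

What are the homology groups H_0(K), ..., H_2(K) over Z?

Fix the vertex order v_0 < v_1 < v_2 < v_3 < v_4 < v_5 < v_6 < v_7 < v_8 < v_9 and write every simplex with vertices in increasing order. Then dim K = 2 and the simplices of K are:

  0-simplices (10): [v_0], [v_1], [v_2], [v_3], [v_4], [v_5], [v_6], [v_7], [v_8], [v_9]
  1-simplices (12): [v_0,v_7], [v_0,v_9], [v_1,v_6], [v_1,v_8], [v_2,v_3], [v_2,v_6], [v_2,v_8], [v_3,v_8], [v_4,v_6], [v_4,v_8], [v_5,v_6], [v_5,v_7]
  2-simplices (1): [v_2,v_3,v_8]

Hence C_0 ≅ Z^10, C_1 ≅ Z^12, C_2 ≅ Z^1.

The boundary map ∂_1: C_1 → C_0 is given by ∂[p,q] = [q] − [p]. For instance
  ∂[v_2,v_3] = [v_3] − [v_2].
The resulting 10×12 matrix has rank 9, and its Smith normal form has invariant factors (1,1,1,1,1,1,1,1,1).

∂_2: C_2 → C_1 sends each 2-simplex [p,q,r] to [q,r] − [p,r] + [p,q]. For instance
  ∂[v_2,v_3,v_8] = [v_3,v_8] − [v_2,v_8] + [v_2,v_3].
As a 12×1 matrix over Z this has rank 1, with invariant factors (1).

Now H_k = ker ∂_k / im ∂_{k+1}, so:

  H_0: rank C_0 − rank ∂_1 = 10 − 9 = 1, and the invariant factors of ∂_1 are all 1, so H_0 ≅ Z.
  H_1: rank ker ∂_1 − rank ∂_2 = (12 − 9) − 1 = 2, and the invariant factors of ∂_2 are all 1, so H_1 ≅ Z^2.
  H_2: rank ker ∂_2 − rank ∂_3 = (1 − 1) − 0 = 0, and there is no ∂_3, so H_2 ≅ 0.

As a check, the Euler characteristic is 10 − 12 + 1 = -1, which agrees with 1 − 2 + 0 = -1.

H_0 = Z,  H_1 = Z^2,  H_2 = 0.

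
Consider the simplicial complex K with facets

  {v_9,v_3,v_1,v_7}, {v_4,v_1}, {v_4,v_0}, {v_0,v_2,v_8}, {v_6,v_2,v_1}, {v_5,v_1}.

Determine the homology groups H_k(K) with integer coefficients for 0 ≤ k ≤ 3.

Fix the vertex order v_0 < v_1 < v_2 < v_3 < v_4 < v_5 < v_6 < v_7 < v_8 < v_9 and write every simplex with vertices in increasing order. Then dim K = 3 and the simplices of K are:

  0-simplices (10): [v_0], [v_1], [v_2], [v_3], [v_4], [v_5], [v_6], [v_7], [v_8], [v_9]
  1-simplices (15): (15 of them)
  2-simplices (6): [v_0,v_2,v_8], [v_1,v_2,v_6], [v_1,v_3,v_7], [v_1,v_3,v_9], [v_1,v_7,v_9], [v_3,v_7,v_9]
  3-simplices (1): [v_1,v_3,v_7,v_9]

Hence C_0 ≅ Z^10, C_1 ≅ Z^15, C_2 ≅ Z^6, C_3 ≅ Z^1.

∂_1: C_1 → C_0 maps an edge to its endpoints' difference, ∂[p,q] = q − p.
The 10×15 boundary matrix has rank 9 and Smith normal form diag(1,1,1,1,1,1,1,1,1).

Boundary ∂_2: C_2 → C_1 sends each 2-simplex [p,q,r] to [q,r] − [p,r] + [p,q]. For instance
  ∂[v_3,v_7,v_9] = [v_7,v_9] − [v_3,v_9] + [v_3,v_7],
  ∂[v_1,v_3,v_9] = [v_3,v_9] − [v_1,v_9] + [v_1,v_3].
The 15×6 boundary matrix has rank 5 and Smith normal form diag(1,1,1,1,1).

Boundary ∂_3: C_3 → C_2 sends each 3-simplex σ to the alternating sum Σ_i (−1)^i (σ with its i-th vertex removed). For instance
  ∂[v_1,v_3,v_7,v_9] = [v_3,v_7,v_9] − [v_1,v_7,v_9] + [v_1,v_3,v_9] − [v_1,v_3,v_7].
The 6×1 boundary matrix has rank 1 and Smith normal form diag(1).

Reading off H_k = ker ∂_k / im ∂_{k+1}:

  H_0: rank C_0 − rank ∂_1 = 10 − 9 = 1, and the invariant factors of ∂_1 are all 1, so H_0 = Z.
  H_1: rank ker ∂_1 − rank ∂_2 = (15 − 9) − 5 = 1, and the invariant factors of ∂_2 are all 1, so H_1 = Z.
  H_2: rank ker ∂_2 − rank ∂_3 = (6 − 5) − 1 = 0, and the invariant factors of ∂_3 are all 1, so H_2 = 0.
  H_3: rank ker ∂_3 − rank ∂_4 = (1 − 1) − 0 = 0, and there is no ∂_4, so H_3 = 0.

As a check, the Euler characteristic is 10 − 15 + 6 − 1 = 0, which agrees with 1 − 1 + 0 − 0 = 0.

H_0 = Z,  H_1 = Z,  H_2 = 0,  H_3 = 0.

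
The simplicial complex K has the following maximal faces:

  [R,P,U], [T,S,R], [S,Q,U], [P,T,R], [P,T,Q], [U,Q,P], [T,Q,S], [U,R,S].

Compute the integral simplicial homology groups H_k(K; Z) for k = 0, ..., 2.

We work with the vertex ordering P < Q < R < S < T < U. The simplices of K, each written with vertices in increasing order, are:

  0-simplices (6): P, Q, R, S, T, U
  1-simplices (12): PQ, PR, PT, PU, QS, QT, QU, RS, RT, RU, ST, SU
  2-simplices (8): PQT, PQU, PRT, PRU, QST, QSU, RST, RSU

Hence C_0 ≅ Z^6, C_1 ≅ Z^12, C_2 ≅ Z^8.

∂_1: C_1 → C_0 maps an edge to its endpoints' difference, ∂[p,q] = q − p. For instance
  ∂RT = T − R.
The 6×12 boundary matrix has rank 5 and Smith normal form diag(1,1,1,1,1).

Boundary ∂_2: C_2 → C_1 maps a triangle to the signed sum of its edges. For instance
  ∂QSU = SU − QU + QS,
  ∂PRT = RT − PT + PR.
As a 12×8 matrix over Z this has rank 7, with invariant factors (1,1,1,1,1,1,1).

From H_k ≅ ker(∂_k) / im(∂_{k+1}) we obtain:

  H_0: rank C_0 − rank ∂_1 = 6 − 5 = 1, and the invariant factors of ∂_1 are all 1, so H_0 ≅ Z.
  H_1: rank ker ∂_1 − rank ∂_2 = (12 − 5) − 7 = 0, and the invariant factors of ∂_2 are all 1, so H_1 ≅ 0.
  H_2: rank ker ∂_2 − rank ∂_3 = (8 − 7) − 0 = 1, and there is no ∂_3, so H_2 ≅ Z.

H_0 ≅ Z,  H_1 = 0,  H_2 ≅ Z.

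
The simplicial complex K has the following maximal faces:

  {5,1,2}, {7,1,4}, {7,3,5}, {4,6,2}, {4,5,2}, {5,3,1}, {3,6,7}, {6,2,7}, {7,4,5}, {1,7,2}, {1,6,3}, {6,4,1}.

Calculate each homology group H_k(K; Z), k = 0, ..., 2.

H_0 = Z,  H_1 = Z/2,  H_2 = 0.

We work with the vertex ordering 1 < 2 < 3 < 4 < 5 < 6 < 7. The simplices of K, each written with vertices in increasing order, are:

  0-simplices (7): [1], [2], [3], [4], [5], [6], [7]
  1-simplices (18): [1,2], [1,3], [1,4], [1,5], [1,6], [1,7], [2,4], [2,5], [2,6], [2,7], [3,5], [3,6], [3,7], [4,5], [4,6], [4,7], [5,7], [6,7]
  2-simplices (12): [1,2,5], [1,2,7], [1,3,5], [1,3,6], [1,4,6], [1,4,7], [2,4,5], [2,4,6], [2,6,7], [3,5,7], [3,6,7], [4,5,7]

Hence C_0 ≅ Z^7, C_1 ≅ Z^18, C_2 ≅ Z^12.

The boundary map ∂_1: C_1 → C_0 maps an edge to its endpoints' difference, ∂[p,q] = q − p. For instance
  ∂[4,6] = [6] − [4].
The 7×18 boundary matrix has rank 6 and Smith normal form diag(1,1,1,1,1,1).

∂_2: C_2 → C_1 acts by ∂[p,q,r] = [q,r] − [p,r] + [p,q]. For instance
  ∂[2,4,6] = [4,6] − [2,6] + [2,4],
  ∂[1,2,7] = [2,7] − [1,7] + [1,2].
This gives a 18×12 integer matrix of rank 12; reducing to Smith normal form yields diagonal entries (1,1,1,1,1,1,1,1,1,1,1,2).

Reading off H_k = ker ∂_k / im ∂_{k+1}:

  H_0: rank C_0 − rank ∂_1 = 7 − 6 = 1, and the invariant factors of ∂_1 are all 1, so H_0 ≅ Z.
  H_1: rank ker ∂_1 − rank ∂_2 = (18 − 6) − 12 = 0, and ∂_2 has invariant factor 2 > 1, so H_1 ≅ Z/2.
  H_2: rank ker ∂_2 − rank ∂_3 = (12 − 12) − 0 = 0, and there is no ∂_3, so H_2 ≅ 0.

(K is a triangulation of the real projective plane RP^2.)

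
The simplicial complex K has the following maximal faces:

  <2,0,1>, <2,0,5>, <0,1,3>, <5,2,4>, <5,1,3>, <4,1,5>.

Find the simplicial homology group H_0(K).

Take the total order 0 < 1 < 2 < 3 < 4 < 5 on the vertex set. Then K (dimension 2) consists of the simplices:

  0-simplices (6): [0], [1], [2], [3], [4], [5]
  1-simplices (12): [0,1], [0,2], [0,3], [0,5], [1,2], [1,3], [1,4], [1,5], [2,4], [2,5], [3,5], [4,5]
  2-simplices (6): [0,1,2], [0,1,3], [0,2,5], [1,3,5], [1,4,5], [2,4,5]

Hence C_0 ≅ Z^6, C_1 ≅ Z^12, C_2 ≅ Z^6.

The boundary map ∂_1: C_1 → C_0 maps an edge to its endpoints' difference, ∂[p,q] = q − p.
The resulting 6×12 matrix has rank 5, and its Smith normal form has invariant factors (1,1,1,1,1).

The boundary map ∂_2: C_2 → C_1 acts by ∂[p,q,r] = [q,r] − [p,r] + [p,q]. For instance
  ∂[1,3,5] = [3,5] − [1,5] + [1,3],
  ∂[2,4,5] = [4,5] − [2,5] + [2,4].
The resulting 12×6 matrix has rank 6, and its Smith normal form has invariant factors (1,1,1,1,1,1).

Reading off H_k = ker ∂_k / im ∂_{k+1}:

  H_0: rank C_0 − rank ∂_1 = 6 − 5 = 1, and the invariant factors of ∂_1 are all 1, so H_0 ≅ Z.

(K is a triangulation of the cylinder S^1 x I.)

H_0 ≅ Z.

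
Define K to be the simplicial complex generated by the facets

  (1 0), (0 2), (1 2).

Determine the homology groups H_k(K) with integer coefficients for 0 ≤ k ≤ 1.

H_0 = Z,  H_1 = Z.

We work with the vertex ordering 0 < 1 < 2. The simplices of K, each written with vertices in increasing order, are:

  0-simplices (3): [0], [1], [2]
  1-simplices (3): [0,1], [0,2], [1,2]

so the chain groups are C_0 ≅ Z^3, C_1 ≅ Z^3.

Boundary ∂_1: C_1 → C_0 sends each edge [p,q] (with p < q) to q − p. For instance
  ∂[0,2] = [2] − [0].
The 3×3 boundary matrix has rank 2 and Smith normal form diag(1,1).

Computing H_k = (kernel of ∂_k) / (image of ∂_{k+1}):

  H_0: rank C_0 − rank ∂_1 = 3 − 2 = 1, and the invariant factors of ∂_1 are all 1, so H_0 = Z.
  H_1: rank ker ∂_1 − rank ∂_2 = (3 − 2) − 0 = 1, and there is no ∂_2, so H_1 = Z.

(K is a triangulation of the circle S^1.)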